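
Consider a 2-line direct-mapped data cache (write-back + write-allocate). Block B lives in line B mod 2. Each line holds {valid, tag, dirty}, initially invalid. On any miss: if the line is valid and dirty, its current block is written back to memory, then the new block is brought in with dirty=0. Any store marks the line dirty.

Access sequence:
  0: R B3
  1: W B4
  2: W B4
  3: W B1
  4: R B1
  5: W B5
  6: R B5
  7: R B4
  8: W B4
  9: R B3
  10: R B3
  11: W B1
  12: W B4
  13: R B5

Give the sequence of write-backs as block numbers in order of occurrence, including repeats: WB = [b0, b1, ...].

WB = [1, 5, 1]

0: R B3 -> L1 miss  d=-]
1: W B4 -> L0 miss  d=D]
2: W B4 -> L0 hit  d=D]
3: W B1 -> L1 miss  d=D]
4: R B1 -> L1 hit  d=D]
5: W B5 -> L1 miss wb->B1  d=D]
6: R B5 -> L1 hit  d=D]
7: R B4 -> L0 hit  d=D]
8: W B4 -> L0 hit  d=D]
9: R B3 -> L1 miss wb->B5  d=-]
10: R B3 -> L1 hit  d=-]
11: W B1 -> L1 miss  d=D]
12: W B4 -> L0 hit  d=D]
13: R B5 -> L1 miss wb->B1  d=-]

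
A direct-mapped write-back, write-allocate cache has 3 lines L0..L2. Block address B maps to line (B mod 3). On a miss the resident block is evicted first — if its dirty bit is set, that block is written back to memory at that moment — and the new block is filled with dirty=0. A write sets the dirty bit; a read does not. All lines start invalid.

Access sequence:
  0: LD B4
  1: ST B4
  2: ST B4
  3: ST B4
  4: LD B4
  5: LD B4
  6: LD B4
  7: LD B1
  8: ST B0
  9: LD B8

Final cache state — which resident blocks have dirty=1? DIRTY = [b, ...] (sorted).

DIRTY = [0]

0: R B4 → L1 miss [-]
1: W B4 → L1 hit [D]
2: W B4 → L1 hit [D]
3: W B4 → L1 hit [D]
4: R B4 → L1 hit [D]
5: R B4 → L1 hit [D]
6: R B4 → L1 hit [D]
7: R B1 → L1 miss wb→B4 [-]
8: W B0 → L0 miss [D]
9: R B8 → L2 miss [-]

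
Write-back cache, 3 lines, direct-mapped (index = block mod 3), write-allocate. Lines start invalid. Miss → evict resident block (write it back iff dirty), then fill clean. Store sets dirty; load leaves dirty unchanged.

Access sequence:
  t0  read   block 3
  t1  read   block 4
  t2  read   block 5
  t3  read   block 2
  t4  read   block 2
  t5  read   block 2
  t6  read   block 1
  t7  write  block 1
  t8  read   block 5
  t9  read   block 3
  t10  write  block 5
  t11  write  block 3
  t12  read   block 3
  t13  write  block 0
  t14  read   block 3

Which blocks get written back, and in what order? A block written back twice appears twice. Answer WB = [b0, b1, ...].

0: R B3 → L0 miss [-]
1: R B4 → L1 miss [-]
2: R B5 → L2 miss [-]
3: R B2 → L2 miss [-]
4: R B2 → L2 hit [-]
5: R B2 → L2 hit [-]
6: R B1 → L1 miss [-]
7: W B1 → L1 hit [D]
8: R B5 → L2 miss [-]
9: R B3 → L0 hit [-]
10: W B5 → L2 hit [D]
11: W B3 → L0 hit [D]
12: R B3 → L0 hit [D]
13: W B0 → L0 miss wb→B3 [D]
14: R B3 → L0 miss wb→B0 [-]

WB = [3, 0]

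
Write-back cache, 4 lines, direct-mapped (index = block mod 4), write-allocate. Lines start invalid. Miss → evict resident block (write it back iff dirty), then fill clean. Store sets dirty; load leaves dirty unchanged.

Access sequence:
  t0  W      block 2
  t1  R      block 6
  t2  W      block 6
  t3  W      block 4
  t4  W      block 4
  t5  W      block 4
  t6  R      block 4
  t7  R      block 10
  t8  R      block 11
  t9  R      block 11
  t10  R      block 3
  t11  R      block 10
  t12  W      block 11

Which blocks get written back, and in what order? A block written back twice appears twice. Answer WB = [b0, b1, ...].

WB = [2, 6]

0: W B2 → L2 miss [D]
1: R B6 → L2 miss wb→B2 [-]
2: W B6 → L2 hit [D]
3: W B4 → L0 miss [D]
4: W B4 → L0 hit [D]
5: W B4 → L0 hit [D]
6: R B4 → L0 hit [D]
7: R B10 → L2 miss wb→B6 [-]
8: R B11 → L3 miss [-]
9: R B11 → L3 hit [-]
10: R B3 → L3 miss [-]
11: R B10 → L2 hit [-]
12: W B11 → L3 miss [D]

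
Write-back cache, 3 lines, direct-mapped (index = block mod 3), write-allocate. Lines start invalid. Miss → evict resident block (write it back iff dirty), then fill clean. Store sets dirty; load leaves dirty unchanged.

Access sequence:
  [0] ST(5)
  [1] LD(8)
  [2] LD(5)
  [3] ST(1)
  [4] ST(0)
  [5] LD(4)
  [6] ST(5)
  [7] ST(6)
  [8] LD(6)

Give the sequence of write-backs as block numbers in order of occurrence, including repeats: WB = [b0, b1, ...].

WB = [5, 1, 0]

0: W B5 → L2 miss [D]
1: R B8 → L2 miss wb→B5 [-]
2: R B5 → L2 miss [-]
3: W B1 → L1 miss [D]
4: W B0 → L0 miss [D]
5: R B4 → L1 miss wb→B1 [-]
6: W B5 → L2 hit [D]
7: W B6 → L0 miss wb→B0 [D]
8: R B6 → L0 hit [D]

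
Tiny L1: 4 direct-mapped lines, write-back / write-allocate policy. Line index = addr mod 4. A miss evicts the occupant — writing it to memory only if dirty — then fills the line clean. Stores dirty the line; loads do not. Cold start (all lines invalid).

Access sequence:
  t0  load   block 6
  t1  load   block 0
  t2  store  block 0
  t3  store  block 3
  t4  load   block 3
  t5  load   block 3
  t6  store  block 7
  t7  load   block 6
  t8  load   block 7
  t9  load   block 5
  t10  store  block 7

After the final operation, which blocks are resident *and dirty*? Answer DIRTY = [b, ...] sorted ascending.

  0 | R B6 → L2 miss [-]
  1 | R B0 → L0 miss [-]
  2 | W B0 → L0 hit [D]
  3 | W B3 → L3 miss [D]
  4 | R B3 → L3 hit [D]
  5 | R B3 → L3 hit [D]
  6 | W B7 → L3 miss wb→B3 [D]
  7 | R B6 → L2 hit [-]
  8 | R B7 → L3 hit [D]
  9 | R B5 → L1 miss [-]
  10 | W B7 → L3 hit [D]

DIRTY = [0, 7]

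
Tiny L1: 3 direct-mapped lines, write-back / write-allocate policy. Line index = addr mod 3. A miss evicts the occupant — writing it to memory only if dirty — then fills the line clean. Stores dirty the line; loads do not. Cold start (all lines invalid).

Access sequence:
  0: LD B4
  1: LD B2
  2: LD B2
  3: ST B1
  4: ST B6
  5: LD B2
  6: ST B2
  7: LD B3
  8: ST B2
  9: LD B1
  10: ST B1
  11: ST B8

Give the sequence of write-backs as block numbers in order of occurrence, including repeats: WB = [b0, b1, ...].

0: R B4 -> L1 miss  d=-]
1: R B2 -> L2 miss  d=-]
2: R B2 -> L2 hit  d=-]
3: W B1 -> L1 miss  d=D]
4: W B6 -> L0 miss  d=D]
5: R B2 -> L2 hit  d=-]
6: W B2 -> L2 hit  d=D]
7: R B3 -> L0 miss wb->B6  d=-]
8: W B2 -> L2 hit  d=D]
9: R B1 -> L1 hit  d=D]
10: W B1 -> L1 hit  d=D]
11: W B8 -> L2 miss wb->B2  d=D]

WB = [6, 2]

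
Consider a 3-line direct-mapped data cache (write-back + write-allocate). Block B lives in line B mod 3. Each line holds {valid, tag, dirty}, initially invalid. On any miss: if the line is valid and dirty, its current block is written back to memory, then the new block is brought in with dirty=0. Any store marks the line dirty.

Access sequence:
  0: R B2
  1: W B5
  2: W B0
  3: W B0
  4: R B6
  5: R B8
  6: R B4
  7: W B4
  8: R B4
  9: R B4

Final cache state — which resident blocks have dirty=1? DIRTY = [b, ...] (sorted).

DIRTY = [4]

0: R B2 → L2 miss [-]
1: W B5 → L2 miss [D]
2: W B0 → L0 miss [D]
3: W B0 → L0 hit [D]
4: R B6 → L0 miss wb→B0 [-]
5: R B8 → L2 miss wb→B5 [-]
6: R B4 → L1 miss [-]
7: W B4 → L1 hit [D]
8: R B4 → L1 hit [D]
9: R B4 → L1 hit [D]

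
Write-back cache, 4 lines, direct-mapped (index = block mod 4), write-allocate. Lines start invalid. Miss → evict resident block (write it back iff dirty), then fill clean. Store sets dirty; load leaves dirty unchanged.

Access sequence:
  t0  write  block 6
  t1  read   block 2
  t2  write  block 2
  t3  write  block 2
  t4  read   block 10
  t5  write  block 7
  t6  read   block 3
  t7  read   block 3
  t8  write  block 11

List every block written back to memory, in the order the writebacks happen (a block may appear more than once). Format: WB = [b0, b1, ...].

WB = [6, 2, 7]

  0 | W B6 → L2 miss [D]
  1 | R B2 → L2 miss wb→B6 [-]
  2 | W B2 → L2 hit [D]
  3 | W B2 → L2 hit [D]
  4 | R B10 → L2 miss wb→B2 [-]
  5 | W B7 → L3 miss [D]
  6 | R B3 → L3 miss wb→B7 [-]
  7 | R B3 → L3 hit [-]
  8 | W B11 → L3 miss [D]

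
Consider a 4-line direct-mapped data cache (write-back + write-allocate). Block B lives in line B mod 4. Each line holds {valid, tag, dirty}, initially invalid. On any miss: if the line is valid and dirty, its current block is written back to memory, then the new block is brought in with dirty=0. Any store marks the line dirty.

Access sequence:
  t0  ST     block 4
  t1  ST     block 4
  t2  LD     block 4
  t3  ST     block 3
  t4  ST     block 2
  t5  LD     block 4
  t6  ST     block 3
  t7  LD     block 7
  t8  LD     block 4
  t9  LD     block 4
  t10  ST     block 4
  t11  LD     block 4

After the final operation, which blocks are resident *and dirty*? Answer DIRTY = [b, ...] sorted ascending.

0: W B4 -> L0 miss  d=D]
1: W B4 -> L0 hit  d=D]
2: R B4 -> L0 hit  d=D]
3: W B3 -> L3 miss  d=D]
4: W B2 -> L2 miss  d=D]
5: R B4 -> L0 hit  d=D]
6: W B3 -> L3 hit  d=D]
7: R B7 -> L3 miss wb->B3  d=-]
8: R B4 -> L0 hit  d=D]
9: R B4 -> L0 hit  d=D]
10: W B4 -> L0 hit  d=D]
11: R B4 -> L0 hit  d=D]

DIRTY = [2, 4]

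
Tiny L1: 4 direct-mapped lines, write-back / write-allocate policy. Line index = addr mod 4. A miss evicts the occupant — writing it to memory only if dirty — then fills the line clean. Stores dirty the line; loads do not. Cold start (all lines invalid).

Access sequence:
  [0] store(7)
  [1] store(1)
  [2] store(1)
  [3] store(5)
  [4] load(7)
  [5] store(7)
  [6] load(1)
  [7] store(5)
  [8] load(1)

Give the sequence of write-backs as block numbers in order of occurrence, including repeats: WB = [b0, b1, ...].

  0 | W B7 → L3 miss [D]
  1 | W B1 → L1 miss [D]
  2 | W B1 → L1 hit [D]
  3 | W B5 → L1 miss wb→B1 [D]
  4 | R B7 → L3 hit [D]
  5 | W B7 → L3 hit [D]
  6 | R B1 → L1 miss wb→B5 [-]
  7 | W B5 → L1 miss [D]
  8 | R B1 → L1 miss wb→B5 [-]

WB = [1, 5, 5]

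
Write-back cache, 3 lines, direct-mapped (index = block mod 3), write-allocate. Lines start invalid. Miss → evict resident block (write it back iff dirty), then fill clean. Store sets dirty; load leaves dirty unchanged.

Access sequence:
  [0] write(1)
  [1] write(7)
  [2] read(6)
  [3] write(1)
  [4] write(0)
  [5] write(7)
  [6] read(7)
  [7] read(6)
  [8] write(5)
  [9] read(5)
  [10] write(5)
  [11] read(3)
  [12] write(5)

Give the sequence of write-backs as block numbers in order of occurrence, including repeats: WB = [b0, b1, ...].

WB = [1, 7, 1, 0]

  0 | W B1 → L1 miss [D]
  1 | W B7 → L1 miss wb→B1 [D]
  2 | R B6 → L0 miss [-]
  3 | W B1 → L1 miss wb→B7 [D]
  4 | W B0 → L0 miss [D]
  5 | W B7 → L1 miss wb→B1 [D]
  6 | R B7 → L1 hit [D]
  7 | R B6 → L0 miss wb→B0 [-]
  8 | W B5 → L2 miss [D]
  9 | R B5 → L2 hit [D]
  10 | W B5 → L2 hit [D]
  11 | R B3 → L0 miss [-]
  12 | W B5 → L2 hit [D]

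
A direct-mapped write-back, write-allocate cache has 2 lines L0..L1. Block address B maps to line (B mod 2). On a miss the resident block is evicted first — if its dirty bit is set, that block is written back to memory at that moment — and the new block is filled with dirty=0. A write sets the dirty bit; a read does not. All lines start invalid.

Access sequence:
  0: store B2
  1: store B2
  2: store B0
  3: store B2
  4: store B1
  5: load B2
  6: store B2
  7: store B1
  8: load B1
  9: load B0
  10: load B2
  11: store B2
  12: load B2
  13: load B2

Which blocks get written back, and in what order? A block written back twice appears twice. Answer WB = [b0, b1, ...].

WB = [2, 0, 2]

0: W B2 → L0 miss [D]
1: W B2 → L0 hit [D]
2: W B0 → L0 miss wb→B2 [D]
3: W B2 → L0 miss wb→B0 [D]
4: W B1 → L1 miss [D]
5: R B2 → L0 hit [D]
6: W B2 → L0 hit [D]
7: W B1 → L1 hit [D]
8: R B1 → L1 hit [D]
9: R B0 → L0 miss wb→B2 [-]
10: R B2 → L0 miss [-]
11: W B2 → L0 hit [D]
12: R B2 → L0 hit [D]
13: R B2 → L0 hit [D]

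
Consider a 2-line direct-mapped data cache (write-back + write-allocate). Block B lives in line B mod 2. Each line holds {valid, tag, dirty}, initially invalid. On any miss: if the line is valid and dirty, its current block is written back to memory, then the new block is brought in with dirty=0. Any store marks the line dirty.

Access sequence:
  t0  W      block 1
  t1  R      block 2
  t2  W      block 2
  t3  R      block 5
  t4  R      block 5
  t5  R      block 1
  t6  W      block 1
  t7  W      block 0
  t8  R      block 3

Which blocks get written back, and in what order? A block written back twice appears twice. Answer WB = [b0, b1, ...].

WB = [1, 2, 1]

0: W B1 → L1 miss [D]
1: R B2 → L0 miss [-]
2: W B2 → L0 hit [D]
3: R B5 → L1 miss wb→B1 [-]
4: R B5 → L1 hit [-]
5: R B1 → L1 miss [-]
6: W B1 → L1 hit [D]
7: W B0 → L0 miss wb→B2 [D]
8: R B3 → L1 miss wb→B1 [-]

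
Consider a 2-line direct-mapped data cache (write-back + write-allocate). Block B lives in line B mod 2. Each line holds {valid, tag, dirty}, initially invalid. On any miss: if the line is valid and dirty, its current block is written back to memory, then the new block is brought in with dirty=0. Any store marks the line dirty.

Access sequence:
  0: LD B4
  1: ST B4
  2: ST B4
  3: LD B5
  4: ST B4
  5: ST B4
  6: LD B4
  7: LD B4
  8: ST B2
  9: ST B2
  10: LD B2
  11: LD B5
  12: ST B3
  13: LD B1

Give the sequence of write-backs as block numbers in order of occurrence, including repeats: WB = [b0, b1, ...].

0: R B4 -> L0 miss  d=-]
1: W B4 -> L0 hit  d=D]
2: W B4 -> L0 hit  d=D]
3: R B5 -> L1 miss  d=-]
4: W B4 -> L0 hit  d=D]
5: W B4 -> L0 hit  d=D]
6: R B4 -> L0 hit  d=D]
7: R B4 -> L0 hit  d=D]
8: W B2 -> L0 miss wb->B4  d=D]
9: W B2 -> L0 hit  d=D]
10: R B2 -> L0 hit  d=D]
11: R B5 -> L1 hit  d=-]
12: W B3 -> L1 miss  d=D]
13: R B1 -> L1 miss wb->B3  d=-]

WB = [4, 3]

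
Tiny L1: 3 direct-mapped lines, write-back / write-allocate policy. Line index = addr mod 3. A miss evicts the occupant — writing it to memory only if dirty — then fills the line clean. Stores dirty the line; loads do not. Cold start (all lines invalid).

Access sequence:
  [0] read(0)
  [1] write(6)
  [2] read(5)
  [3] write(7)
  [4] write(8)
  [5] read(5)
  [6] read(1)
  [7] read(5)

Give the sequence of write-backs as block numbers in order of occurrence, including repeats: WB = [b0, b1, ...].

WB = [8, 7]

0: R B0 -> L0 miss  d=-]
1: W B6 -> L0 miss  d=D]
2: R B5 -> L2 miss  d=-]
3: W B7 -> L1 miss  d=D]
4: W B8 -> L2 miss  d=D]
5: R B5 -> L2 miss wb->B8  d=-]
6: R B1 -> L1 miss wb->B7  d=-]
7: R B5 -> L2 hit  d=-]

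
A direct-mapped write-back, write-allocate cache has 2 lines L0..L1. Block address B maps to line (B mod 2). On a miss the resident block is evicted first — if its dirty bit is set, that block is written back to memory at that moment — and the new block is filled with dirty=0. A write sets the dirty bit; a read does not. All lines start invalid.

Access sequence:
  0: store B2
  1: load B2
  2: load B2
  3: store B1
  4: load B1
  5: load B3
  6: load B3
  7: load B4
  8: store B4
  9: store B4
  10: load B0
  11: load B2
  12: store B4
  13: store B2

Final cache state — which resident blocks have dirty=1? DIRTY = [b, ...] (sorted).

DIRTY = [2]

  0 | W B2 → L0 miss [D]
  1 | R B2 → L0 hit [D]
  2 | R B2 → L0 hit [D]
  3 | W B1 → L1 miss [D]
  4 | R B1 → L1 hit [D]
  5 | R B3 → L1 miss wb→B1 [-]
  6 | R B3 → L1 hit [-]
  7 | R B4 → L0 miss wb→B2 [-]
  8 | W B4 → L0 hit [D]
  9 | W B4 → L0 hit [D]
  10 | R B0 → L0 miss wb→B4 [-]
  11 | R B2 → L0 miss [-]
  12 | W B4 → L0 miss [D]
  13 | W B2 → L0 miss wb→B4 [D]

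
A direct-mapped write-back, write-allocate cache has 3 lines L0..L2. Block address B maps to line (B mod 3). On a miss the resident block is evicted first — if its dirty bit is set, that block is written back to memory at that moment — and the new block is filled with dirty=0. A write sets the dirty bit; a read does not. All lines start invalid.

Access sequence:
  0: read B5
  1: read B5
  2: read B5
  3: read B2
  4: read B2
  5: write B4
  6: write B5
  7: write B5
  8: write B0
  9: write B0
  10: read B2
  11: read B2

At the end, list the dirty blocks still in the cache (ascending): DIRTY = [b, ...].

0: R B5 → L2 miss [-]
1: R B5 → L2 hit [-]
2: R B5 → L2 hit [-]
3: R B2 → L2 miss [-]
4: R B2 → L2 hit [-]
5: W B4 → L1 miss [D]
6: W B5 → L2 miss [D]
7: W B5 → L2 hit [D]
8: W B0 → L0 miss [D]
9: W B0 → L0 hit [D]
10: R B2 → L2 miss wb→B5 [-]
11: R B2 → L2 hit [-]

DIRTY = [0, 4]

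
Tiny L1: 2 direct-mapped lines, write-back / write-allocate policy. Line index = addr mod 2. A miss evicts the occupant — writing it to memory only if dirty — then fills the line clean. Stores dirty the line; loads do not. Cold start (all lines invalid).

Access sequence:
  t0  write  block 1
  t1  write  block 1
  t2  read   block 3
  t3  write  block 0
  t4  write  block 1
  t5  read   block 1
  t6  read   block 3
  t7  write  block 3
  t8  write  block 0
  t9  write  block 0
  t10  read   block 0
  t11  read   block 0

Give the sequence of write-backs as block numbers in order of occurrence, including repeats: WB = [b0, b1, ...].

WB = [1, 1]

  0 | W B1 → L1 miss [D]
  1 | W B1 → L1 hit [D]
  2 | R B3 → L1 miss wb→B1 [-]
  3 | W B0 → L0 miss [D]
  4 | W B1 → L1 miss [D]
  5 | R B1 → L1 hit [D]
  6 | R B3 → L1 miss wb→B1 [-]
  7 | W B3 → L1 hit [D]
  8 | W B0 → L0 hit [D]
  9 | W B0 → L0 hit [D]
  10 | R B0 → L0 hit [D]
  11 | R B0 → L0 hit [D]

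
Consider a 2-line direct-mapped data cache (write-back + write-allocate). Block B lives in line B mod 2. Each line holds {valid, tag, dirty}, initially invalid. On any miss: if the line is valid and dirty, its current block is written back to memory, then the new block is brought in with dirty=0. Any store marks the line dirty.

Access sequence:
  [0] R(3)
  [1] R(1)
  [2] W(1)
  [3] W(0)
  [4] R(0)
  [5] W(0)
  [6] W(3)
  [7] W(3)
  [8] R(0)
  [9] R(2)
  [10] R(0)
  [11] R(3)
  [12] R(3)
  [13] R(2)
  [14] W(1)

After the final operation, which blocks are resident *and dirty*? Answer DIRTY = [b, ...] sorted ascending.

DIRTY = [1]

  0 | R B3 → L1 miss [-]
  1 | R B1 → L1 miss [-]
  2 | W B1 → L1 hit [D]
  3 | W B0 → L0 miss [D]
  4 | R B0 → L0 hit [D]
  5 | W B0 → L0 hit [D]
  6 | W B3 → L1 miss wb→B1 [D]
  7 | W B3 → L1 hit [D]
  8 | R B0 → L0 hit [D]
  9 | R B2 → L0 miss wb→B0 [-]
  10 | R B0 → L0 miss [-]
  11 | R B3 → L1 hit [D]
  12 | R B3 → L1 hit [D]
  13 | R B2 → L0 miss [-]
  14 | W B1 → L1 miss wb→B3 [D]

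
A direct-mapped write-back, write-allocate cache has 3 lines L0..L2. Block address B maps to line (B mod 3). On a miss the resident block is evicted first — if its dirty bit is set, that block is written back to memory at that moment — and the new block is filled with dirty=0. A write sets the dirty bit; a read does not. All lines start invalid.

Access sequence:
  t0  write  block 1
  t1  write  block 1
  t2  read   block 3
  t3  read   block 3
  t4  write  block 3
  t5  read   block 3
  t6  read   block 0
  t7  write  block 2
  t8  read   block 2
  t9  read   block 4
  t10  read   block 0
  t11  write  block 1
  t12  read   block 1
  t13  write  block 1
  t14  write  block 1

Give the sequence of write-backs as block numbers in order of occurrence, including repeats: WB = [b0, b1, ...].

  0 | W B1 → L1 miss [D]
  1 | W B1 → L1 hit [D]
  2 | R B3 → L0 miss [-]
  3 | R B3 → L0 hit [-]
  4 | W B3 → L0 hit [D]
  5 | R B3 → L0 hit [D]
  6 | R B0 → L0 miss wb→B3 [-]
  7 | W B2 → L2 miss [D]
  8 | R B2 → L2 hit [D]
  9 | R B4 → L1 miss wb→B1 [-]
  10 | R B0 → L0 hit [-]
  11 | W B1 → L1 miss [D]
  12 | R B1 → L1 hit [D]
  13 | W B1 → L1 hit [D]
  14 | W B1 → L1 hit [D]

WB = [3, 1]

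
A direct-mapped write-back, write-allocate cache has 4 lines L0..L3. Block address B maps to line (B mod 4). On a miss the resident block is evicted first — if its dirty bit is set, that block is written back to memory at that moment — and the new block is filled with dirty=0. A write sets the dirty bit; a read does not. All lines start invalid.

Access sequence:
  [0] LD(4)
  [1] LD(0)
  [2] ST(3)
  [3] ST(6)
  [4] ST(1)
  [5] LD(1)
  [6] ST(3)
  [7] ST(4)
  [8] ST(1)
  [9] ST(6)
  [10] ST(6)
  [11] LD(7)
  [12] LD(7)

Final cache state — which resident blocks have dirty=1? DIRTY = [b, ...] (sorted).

  0 | R B4 → L0 miss [-]
  1 | R B0 → L0 miss [-]
  2 | W B3 → L3 miss [D]
  3 | W B6 → L2 miss [D]
  4 | W B1 → L1 miss [D]
  5 | R B1 → L1 hit [D]
  6 | W B3 → L3 hit [D]
  7 | W B4 → L0 miss [D]
  8 | W B1 → L1 hit [D]
  9 | W B6 → L2 hit [D]
  10 | W B6 → L2 hit [D]
  11 | R B7 → L3 miss wb→B3 [-]
  12 | R B7 → L3 hit [-]

DIRTY = [1, 4, 6]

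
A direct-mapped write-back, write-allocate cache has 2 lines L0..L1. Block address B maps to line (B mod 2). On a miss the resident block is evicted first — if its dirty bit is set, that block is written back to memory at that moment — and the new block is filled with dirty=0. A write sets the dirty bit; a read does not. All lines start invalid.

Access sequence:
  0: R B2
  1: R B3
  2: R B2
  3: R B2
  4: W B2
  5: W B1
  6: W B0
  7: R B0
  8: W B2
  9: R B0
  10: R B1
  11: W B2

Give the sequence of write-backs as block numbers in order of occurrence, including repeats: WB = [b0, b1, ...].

WB = [2, 0, 2]

  0 | R B2 → L0 miss [-]
  1 | R B3 → L1 miss [-]
  2 | R B2 → L0 hit [-]
  3 | R B2 → L0 hit [-]
  4 | W B2 → L0 hit [D]
  5 | W B1 → L1 miss [D]
  6 | W B0 → L0 miss wb→B2 [D]
  7 | R B0 → L0 hit [D]
  8 | W B2 → L0 miss wb→B0 [D]
  9 | R B0 → L0 miss wb→B2 [-]
  10 | R B1 → L1 hit [D]
  11 | W B2 → L0 miss [D]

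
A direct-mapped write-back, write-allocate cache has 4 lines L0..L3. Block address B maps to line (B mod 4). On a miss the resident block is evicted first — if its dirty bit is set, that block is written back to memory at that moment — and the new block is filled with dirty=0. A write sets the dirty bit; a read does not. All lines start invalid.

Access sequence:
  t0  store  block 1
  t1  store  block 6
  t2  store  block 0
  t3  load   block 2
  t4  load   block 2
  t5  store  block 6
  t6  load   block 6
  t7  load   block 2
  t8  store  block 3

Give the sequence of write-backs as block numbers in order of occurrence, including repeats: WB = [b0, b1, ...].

WB = [6, 6]

0: W B1 → L1 miss [D]
1: W B6 → L2 miss [D]
2: W B0 → L0 miss [D]
3: R B2 → L2 miss wb→B6 [-]
4: R B2 → L2 hit [-]
5: W B6 → L2 miss [D]
6: R B6 → L2 hit [D]
7: R B2 → L2 miss wb→B6 [-]
8: W B3 → L3 miss [D]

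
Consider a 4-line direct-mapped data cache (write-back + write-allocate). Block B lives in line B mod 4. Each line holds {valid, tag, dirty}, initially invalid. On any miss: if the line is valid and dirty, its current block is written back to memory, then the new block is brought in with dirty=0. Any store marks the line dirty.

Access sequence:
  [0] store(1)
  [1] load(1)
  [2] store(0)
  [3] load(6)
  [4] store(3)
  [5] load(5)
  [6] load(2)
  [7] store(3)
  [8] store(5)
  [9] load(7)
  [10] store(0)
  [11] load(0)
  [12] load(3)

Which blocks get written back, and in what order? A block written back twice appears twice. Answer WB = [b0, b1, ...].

WB = [1, 3]

0: W B1 -> L1 miss  d=D]
1: R B1 -> L1 hit  d=D]
2: W B0 -> L0 miss  d=D]
3: R B6 -> L2 miss  d=-]
4: W B3 -> L3 miss  d=D]
5: R B5 -> L1 miss wb->B1  d=-]
6: R B2 -> L2 miss  d=-]
7: W B3 -> L3 hit  d=D]
8: W B5 -> L1 hit  d=D]
9: R B7 -> L3 miss wb->B3  d=-]
10: W B0 -> L0 hit  d=D]
11: R B0 -> L0 hit  d=D]
12: R B3 -> L3 miss  d=-]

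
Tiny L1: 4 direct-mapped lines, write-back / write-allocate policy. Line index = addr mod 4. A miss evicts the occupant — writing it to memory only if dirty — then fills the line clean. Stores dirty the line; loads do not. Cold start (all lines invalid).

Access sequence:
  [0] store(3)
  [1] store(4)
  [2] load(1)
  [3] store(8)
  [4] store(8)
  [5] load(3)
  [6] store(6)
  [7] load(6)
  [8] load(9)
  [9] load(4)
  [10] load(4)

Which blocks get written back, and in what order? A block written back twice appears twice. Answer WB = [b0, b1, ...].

WB = [4, 8]

  0 | W B3 → L3 miss [D]
  1 | W B4 → L0 miss [D]
  2 | R B1 → L1 miss [-]
  3 | W B8 → L0 miss wb→B4 [D]
  4 | W B8 → L0 hit [D]
  5 | R B3 → L3 hit [D]
  6 | W B6 → L2 miss [D]
  7 | R B6 → L2 hit [D]
  8 | R B9 → L1 miss [-]
  9 | R B4 → L0 miss wb→B8 [-]
  10 | R B4 → L0 hit [-]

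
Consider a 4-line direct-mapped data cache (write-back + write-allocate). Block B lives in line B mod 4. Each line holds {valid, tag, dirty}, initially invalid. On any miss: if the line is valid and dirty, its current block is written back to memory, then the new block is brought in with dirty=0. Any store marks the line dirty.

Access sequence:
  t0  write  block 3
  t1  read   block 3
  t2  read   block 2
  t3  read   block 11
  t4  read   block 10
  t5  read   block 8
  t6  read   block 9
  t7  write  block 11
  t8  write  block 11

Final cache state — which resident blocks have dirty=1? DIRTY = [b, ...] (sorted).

DIRTY = [11]

0: W B3 → L3 miss [D]
1: R B3 → L3 hit [D]
2: R B2 → L2 miss [-]
3: R B11 → L3 miss wb→B3 [-]
4: R B10 → L2 miss [-]
5: R B8 → L0 miss [-]
6: R B9 → L1 miss [-]
7: W B11 → L3 hit [D]
8: W B11 → L3 hit [D]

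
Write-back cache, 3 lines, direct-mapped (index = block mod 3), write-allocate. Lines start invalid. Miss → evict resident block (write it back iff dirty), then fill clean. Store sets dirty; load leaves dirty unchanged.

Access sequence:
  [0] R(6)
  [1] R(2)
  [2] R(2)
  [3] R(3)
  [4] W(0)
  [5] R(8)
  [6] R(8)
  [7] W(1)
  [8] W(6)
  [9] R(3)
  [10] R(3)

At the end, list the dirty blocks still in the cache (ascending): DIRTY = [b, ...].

DIRTY = [1]

0: R B6 → L0 miss [-]
1: R B2 → L2 miss [-]
2: R B2 → L2 hit [-]
3: R B3 → L0 miss [-]
4: W B0 → L0 miss [D]
5: R B8 → L2 miss [-]
6: R B8 → L2 hit [-]
7: W B1 → L1 miss [D]
8: W B6 → L0 miss wb→B0 [D]
9: R B3 → L0 miss wb→B6 [-]
10: R B3 → L0 hit [-]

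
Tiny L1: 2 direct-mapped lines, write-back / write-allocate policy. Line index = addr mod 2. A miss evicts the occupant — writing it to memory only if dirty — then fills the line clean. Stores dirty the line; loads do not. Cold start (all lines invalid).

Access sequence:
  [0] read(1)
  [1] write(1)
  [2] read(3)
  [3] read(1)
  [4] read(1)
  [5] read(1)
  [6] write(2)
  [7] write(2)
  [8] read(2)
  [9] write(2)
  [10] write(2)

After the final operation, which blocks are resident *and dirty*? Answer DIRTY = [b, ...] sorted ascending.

DIRTY = [2]

0: R B1 → L1 miss [-]
1: W B1 → L1 hit [D]
2: R B3 → L1 miss wb→B1 [-]
3: R B1 → L1 miss [-]
4: R B1 → L1 hit [-]
5: R B1 → L1 hit [-]
6: W B2 → L0 miss [D]
7: W B2 → L0 hit [D]
8: R B2 → L0 hit [D]
9: W B2 → L0 hit [D]
10: W B2 → L0 hit [D]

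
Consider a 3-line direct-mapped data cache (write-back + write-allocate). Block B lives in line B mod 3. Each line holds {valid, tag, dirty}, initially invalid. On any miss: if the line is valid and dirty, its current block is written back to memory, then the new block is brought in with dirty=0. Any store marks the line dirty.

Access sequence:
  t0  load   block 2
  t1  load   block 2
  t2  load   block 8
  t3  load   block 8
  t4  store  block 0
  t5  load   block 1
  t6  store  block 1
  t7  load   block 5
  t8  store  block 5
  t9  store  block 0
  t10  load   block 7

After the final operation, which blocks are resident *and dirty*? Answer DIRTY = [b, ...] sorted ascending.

DIRTY = [0, 5]

  0 | R B2 → L2 miss [-]
  1 | R B2 → L2 hit [-]
  2 | R B8 → L2 miss [-]
  3 | R B8 → L2 hit [-]
  4 | W B0 → L0 miss [D]
  5 | R B1 → L1 miss [-]
  6 | W B1 → L1 hit [D]
  7 | R B5 → L2 miss [-]
  8 | W B5 → L2 hit [D]
  9 | W B0 → L0 hit [D]
  10 | R B7 → L1 miss wb→B1 [-]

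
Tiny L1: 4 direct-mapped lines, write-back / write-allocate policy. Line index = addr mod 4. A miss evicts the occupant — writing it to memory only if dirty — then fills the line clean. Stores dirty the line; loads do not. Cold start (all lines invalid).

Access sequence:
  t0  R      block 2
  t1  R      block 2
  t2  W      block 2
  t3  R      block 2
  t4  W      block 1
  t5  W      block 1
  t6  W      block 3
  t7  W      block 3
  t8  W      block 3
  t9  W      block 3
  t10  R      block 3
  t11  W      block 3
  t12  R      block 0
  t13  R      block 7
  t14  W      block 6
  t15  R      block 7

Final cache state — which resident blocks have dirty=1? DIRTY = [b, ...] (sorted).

  0 | R B2 → L2 miss [-]
  1 | R B2 → L2 hit [-]
  2 | W B2 → L2 hit [D]
  3 | R B2 → L2 hit [D]
  4 | W B1 → L1 miss [D]
  5 | W B1 → L1 hit [D]
  6 | W B3 → L3 miss [D]
  7 | W B3 → L3 hit [D]
  8 | W B3 → L3 hit [D]
  9 | W B3 → L3 hit [D]
  10 | R B3 → L3 hit [D]
  11 | W B3 → L3 hit [D]
  12 | R B0 → L0 miss [-]
  13 | R B7 → L3 miss wb→B3 [-]
  14 | W B6 → L2 miss wb→B2 [D]
  15 | R B7 → L3 hit [-]

DIRTY = [1, 6]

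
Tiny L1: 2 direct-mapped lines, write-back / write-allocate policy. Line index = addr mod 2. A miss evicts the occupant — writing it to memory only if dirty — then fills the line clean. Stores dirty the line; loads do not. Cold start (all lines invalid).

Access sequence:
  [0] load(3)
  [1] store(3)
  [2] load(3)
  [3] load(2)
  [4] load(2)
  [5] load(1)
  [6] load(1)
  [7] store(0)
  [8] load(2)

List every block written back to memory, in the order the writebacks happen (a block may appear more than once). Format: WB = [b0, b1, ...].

0: R B3 -> L1 miss  d=-]
1: W B3 -> L1 hit  d=D]
2: R B3 -> L1 hit  d=D]
3: R B2 -> L0 miss  d=-]
4: R B2 -> L0 hit  d=-]
5: R B1 -> L1 miss wb->B3  d=-]
6: R B1 -> L1 hit  d=-]
7: W B0 -> L0 miss  d=D]
8: R B2 -> L0 miss wb->B0  d=-]

WB = [3, 0]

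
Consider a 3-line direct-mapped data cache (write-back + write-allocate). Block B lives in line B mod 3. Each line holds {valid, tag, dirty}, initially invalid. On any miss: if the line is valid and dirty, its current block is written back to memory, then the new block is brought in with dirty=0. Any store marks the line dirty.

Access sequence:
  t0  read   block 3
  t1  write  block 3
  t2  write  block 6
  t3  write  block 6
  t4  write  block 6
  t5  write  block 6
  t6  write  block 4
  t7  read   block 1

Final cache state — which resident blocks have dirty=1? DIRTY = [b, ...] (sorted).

  0 | R B3 → L0 miss [-]
  1 | W B3 → L0 hit [D]
  2 | W B6 → L0 miss wb→B3 [D]
  3 | W B6 → L0 hit [D]
  4 | W B6 → L0 hit [D]
  5 | W B6 → L0 hit [D]
  6 | W B4 → L1 miss [D]
  7 | R B1 → L1 miss wb→B4 [-]

DIRTY = [6]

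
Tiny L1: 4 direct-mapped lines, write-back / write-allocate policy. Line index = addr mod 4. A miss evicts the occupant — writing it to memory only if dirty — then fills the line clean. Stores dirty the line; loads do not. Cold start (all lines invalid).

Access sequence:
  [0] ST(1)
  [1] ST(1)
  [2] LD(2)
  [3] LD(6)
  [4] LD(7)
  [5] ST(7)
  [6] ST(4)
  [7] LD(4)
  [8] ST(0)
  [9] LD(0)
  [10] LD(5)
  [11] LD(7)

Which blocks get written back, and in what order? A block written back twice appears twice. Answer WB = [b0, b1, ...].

WB = [4, 1]

  0 | W B1 → L1 miss [D]
  1 | W B1 → L1 hit [D]
  2 | R B2 → L2 miss [-]
  3 | R B6 → L2 miss [-]
  4 | R B7 → L3 miss [-]
  5 | W B7 → L3 hit [D]
  6 | W B4 → L0 miss [D]
  7 | R B4 → L0 hit [D]
  8 | W B0 → L0 miss wb→B4 [D]
  9 | R B0 → L0 hit [D]
  10 | R B5 → L1 miss wb→B1 [-]
  11 | R B7 → L3 hit [D]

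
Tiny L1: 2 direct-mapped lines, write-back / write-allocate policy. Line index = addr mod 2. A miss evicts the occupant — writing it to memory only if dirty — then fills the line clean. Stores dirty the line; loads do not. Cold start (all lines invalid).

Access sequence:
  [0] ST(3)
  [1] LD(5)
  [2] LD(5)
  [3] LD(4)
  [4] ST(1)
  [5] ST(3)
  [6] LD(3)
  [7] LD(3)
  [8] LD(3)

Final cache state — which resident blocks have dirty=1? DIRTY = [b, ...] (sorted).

0: W B3 → L1 miss [D]
1: R B5 → L1 miss wb→B3 [-]
2: R B5 → L1 hit [-]
3: R B4 → L0 miss [-]
4: W B1 → L1 miss [D]
5: W B3 → L1 miss wb→B1 [D]
6: R B3 → L1 hit [D]
7: R B3 → L1 hit [D]
8: R B3 → L1 hit [D]

DIRTY = [3]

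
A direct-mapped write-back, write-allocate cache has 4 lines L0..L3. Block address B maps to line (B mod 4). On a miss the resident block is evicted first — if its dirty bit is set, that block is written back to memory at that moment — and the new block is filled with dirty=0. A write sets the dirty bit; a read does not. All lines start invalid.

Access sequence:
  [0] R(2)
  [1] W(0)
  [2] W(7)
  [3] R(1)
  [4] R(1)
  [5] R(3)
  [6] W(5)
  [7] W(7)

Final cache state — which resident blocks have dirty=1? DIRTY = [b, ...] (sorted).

DIRTY = [0, 5, 7]

0: R B2 → L2 miss [-]
1: W B0 → L0 miss [D]
2: W B7 → L3 miss [D]
3: R B1 → L1 miss [-]
4: R B1 → L1 hit [-]
5: R B3 → L3 miss wb→B7 [-]
6: W B5 → L1 miss [D]
7: W B7 → L3 miss [D]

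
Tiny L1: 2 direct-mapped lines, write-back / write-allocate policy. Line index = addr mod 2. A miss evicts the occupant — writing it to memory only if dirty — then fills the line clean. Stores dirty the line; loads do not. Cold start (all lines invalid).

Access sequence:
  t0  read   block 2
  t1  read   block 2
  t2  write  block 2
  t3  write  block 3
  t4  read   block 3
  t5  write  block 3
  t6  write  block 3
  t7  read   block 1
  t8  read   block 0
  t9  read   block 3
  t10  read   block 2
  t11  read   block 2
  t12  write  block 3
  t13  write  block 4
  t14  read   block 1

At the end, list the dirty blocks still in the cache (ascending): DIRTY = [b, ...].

DIRTY = [4]

  0 | R B2 → L0 miss [-]
  1 | R B2 → L0 hit [-]
  2 | W B2 → L0 hit [D]
  3 | W B3 → L1 miss [D]
  4 | R B3 → L1 hit [D]
  5 | W B3 → L1 hit [D]
  6 | W B3 → L1 hit [D]
  7 | R B1 → L1 miss wb→B3 [-]
  8 | R B0 → L0 miss wb→B2 [-]
  9 | R B3 → L1 miss [-]
  10 | R B2 → L0 miss [-]
  11 | R B2 → L0 hit [-]
  12 | W B3 → L1 hit [D]
  13 | W B4 → L0 miss [D]
  14 | R B1 → L1 miss wb→B3 [-]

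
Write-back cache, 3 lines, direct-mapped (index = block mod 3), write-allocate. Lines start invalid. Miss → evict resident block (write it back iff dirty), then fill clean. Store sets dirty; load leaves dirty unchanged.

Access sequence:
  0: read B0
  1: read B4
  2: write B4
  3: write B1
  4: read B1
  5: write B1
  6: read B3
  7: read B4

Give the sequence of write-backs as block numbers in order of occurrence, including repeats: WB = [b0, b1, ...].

0: R B0 -> L0 miss  d=-]
1: R B4 -> L1 miss  d=-]
2: W B4 -> L1 hit  d=D]
3: W B1 -> L1 miss wb->B4  d=D]
4: R B1 -> L1 hit  d=D]
5: W B1 -> L1 hit  d=D]
6: R B3 -> L0 miss  d=-]
7: R B4 -> L1 miss wb->B1  d=-]

WB = [4, 1]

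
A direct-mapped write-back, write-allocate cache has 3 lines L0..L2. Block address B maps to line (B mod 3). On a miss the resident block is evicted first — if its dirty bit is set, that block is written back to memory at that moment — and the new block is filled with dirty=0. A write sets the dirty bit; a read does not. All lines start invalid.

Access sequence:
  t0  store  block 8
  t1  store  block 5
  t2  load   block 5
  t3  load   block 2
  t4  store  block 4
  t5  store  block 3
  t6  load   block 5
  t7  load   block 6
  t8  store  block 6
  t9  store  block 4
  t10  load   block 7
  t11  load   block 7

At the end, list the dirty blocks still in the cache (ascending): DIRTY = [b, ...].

  0 | W B8 → L2 miss [D]
  1 | W B5 → L2 miss wb→B8 [D]
  2 | R B5 → L2 hit [D]
  3 | R B2 → L2 miss wb→B5 [-]
  4 | W B4 → L1 miss [D]
  5 | W B3 → L0 miss [D]
  6 | R B5 → L2 miss [-]
  7 | R B6 → L0 miss wb→B3 [-]
  8 | W B6 → L0 hit [D]
  9 | W B4 → L1 hit [D]
  10 | R B7 → L1 miss wb→B4 [-]
  11 | R B7 → L1 hit [-]

DIRTY = [6]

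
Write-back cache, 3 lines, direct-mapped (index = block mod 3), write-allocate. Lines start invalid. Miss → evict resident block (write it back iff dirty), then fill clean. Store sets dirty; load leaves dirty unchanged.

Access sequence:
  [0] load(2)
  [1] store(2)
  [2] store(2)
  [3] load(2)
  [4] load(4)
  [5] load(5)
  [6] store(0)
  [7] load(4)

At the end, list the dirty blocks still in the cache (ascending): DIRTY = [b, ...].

DIRTY = [0]

0: R B2 → L2 miss [-]
1: W B2 → L2 hit [D]
2: W B2 → L2 hit [D]
3: R B2 → L2 hit [D]
4: R B4 → L1 miss [-]
5: R B5 → L2 miss wb→B2 [-]
6: W B0 → L0 miss [D]
7: R B4 → L1 hit [-]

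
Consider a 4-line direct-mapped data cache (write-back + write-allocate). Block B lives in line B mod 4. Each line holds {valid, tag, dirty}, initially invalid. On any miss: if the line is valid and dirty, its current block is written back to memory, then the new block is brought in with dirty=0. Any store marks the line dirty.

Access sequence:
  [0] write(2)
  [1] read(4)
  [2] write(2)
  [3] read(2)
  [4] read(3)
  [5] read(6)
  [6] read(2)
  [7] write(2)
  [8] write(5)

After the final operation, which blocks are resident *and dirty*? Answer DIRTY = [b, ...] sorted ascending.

0: W B2 -> L2 miss  d=D]
1: R B4 -> L0 miss  d=-]
2: W B2 -> L2 hit  d=D]
3: R B2 -> L2 hit  d=D]
4: R B3 -> L3 miss  d=-]
5: R B6 -> L2 miss wb->B2  d=-]
6: R B2 -> L2 miss  d=-]
7: W B2 -> L2 hit  d=D]
8: W B5 -> L1 miss  d=D]

DIRTY = [2, 5]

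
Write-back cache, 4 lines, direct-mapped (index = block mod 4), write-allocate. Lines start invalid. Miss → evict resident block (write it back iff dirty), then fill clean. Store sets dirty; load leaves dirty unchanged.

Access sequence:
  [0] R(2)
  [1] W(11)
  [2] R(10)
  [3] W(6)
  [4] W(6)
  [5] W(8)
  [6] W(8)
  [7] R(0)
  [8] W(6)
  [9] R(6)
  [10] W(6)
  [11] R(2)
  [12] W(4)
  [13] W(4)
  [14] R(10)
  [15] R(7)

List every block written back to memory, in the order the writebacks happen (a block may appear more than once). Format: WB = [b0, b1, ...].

WB = [8, 6, 11]

0: R B2 -> L2 miss  d=-]
1: W B11 -> L3 miss  d=D]
2: R B10 -> L2 miss  d=-]
3: W B6 -> L2 miss  d=D]
4: W B6 -> L2 hit  d=D]
5: W B8 -> L0 miss  d=D]
6: W B8 -> L0 hit  d=D]
7: R B0 -> L0 miss wb->B8  d=-]
8: W B6 -> L2 hit  d=D]
9: R B6 -> L2 hit  d=D]
10: W B6 -> L2 hit  d=D]
11: R B2 -> L2 miss wb->B6  d=-]
12: W B4 -> L0 miss  d=D]
13: W B4 -> L0 hit  d=D]
14: R B10 -> L2 miss  d=-]
15: R B7 -> L3 miss wb->B11  d=-]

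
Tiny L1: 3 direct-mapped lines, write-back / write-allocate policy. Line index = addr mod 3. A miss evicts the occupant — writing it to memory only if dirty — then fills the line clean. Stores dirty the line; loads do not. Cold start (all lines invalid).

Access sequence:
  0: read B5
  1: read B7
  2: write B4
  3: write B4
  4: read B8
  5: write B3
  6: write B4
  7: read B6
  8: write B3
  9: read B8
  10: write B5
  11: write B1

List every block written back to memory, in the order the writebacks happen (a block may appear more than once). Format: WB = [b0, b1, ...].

0: R B5 → L2 miss [-]
1: R B7 → L1 miss [-]
2: W B4 → L1 miss [D]
3: W B4 → L1 hit [D]
4: R B8 → L2 miss [-]
5: W B3 → L0 miss [D]
6: W B4 → L1 hit [D]
7: R B6 → L0 miss wb→B3 [-]
8: W B3 → L0 miss [D]
9: R B8 → L2 hit [-]
10: W B5 → L2 miss [D]
11: W B1 → L1 miss wb→B4 [D]

WB = [3, 4]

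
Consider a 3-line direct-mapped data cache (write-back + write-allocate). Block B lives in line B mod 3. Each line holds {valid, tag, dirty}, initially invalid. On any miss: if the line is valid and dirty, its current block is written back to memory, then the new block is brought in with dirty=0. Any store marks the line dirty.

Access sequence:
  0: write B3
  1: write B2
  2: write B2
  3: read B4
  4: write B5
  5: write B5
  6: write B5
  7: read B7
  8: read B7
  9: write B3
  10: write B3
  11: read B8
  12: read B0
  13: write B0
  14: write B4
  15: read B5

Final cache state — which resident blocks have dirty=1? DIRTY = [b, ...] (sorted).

0: W B3 → L0 miss [D]
1: W B2 → L2 miss [D]
2: W B2 → L2 hit [D]
3: R B4 → L1 miss [-]
4: W B5 → L2 miss wb→B2 [D]
5: W B5 → L2 hit [D]
6: W B5 → L2 hit [D]
7: R B7 → L1 miss [-]
8: R B7 → L1 hit [-]
9: W B3 → L0 hit [D]
10: W B3 → L0 hit [D]
11: R B8 → L2 miss wb→B5 [-]
12: R B0 → L0 miss wb→B3 [-]
13: W B0 → L0 hit [D]
14: W B4 → L1 miss [D]
15: R B5 → L2 miss [-]

DIRTY = [0, 4]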